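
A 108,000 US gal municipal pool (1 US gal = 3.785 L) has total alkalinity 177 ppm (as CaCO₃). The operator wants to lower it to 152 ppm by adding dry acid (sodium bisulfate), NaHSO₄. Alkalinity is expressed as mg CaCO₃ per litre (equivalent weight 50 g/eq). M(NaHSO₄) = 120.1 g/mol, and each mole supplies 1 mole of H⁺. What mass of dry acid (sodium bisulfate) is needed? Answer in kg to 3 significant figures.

Volume: 108,000 US gal × 3.785 L/gal = 408,780 L.
Alkalinity to neutralize: (177 − 152) = 25 mg/L as CaCO₃ × 408,780 L = 10,220 g as CaCO₃.
Equivalents of H⁺ required: 10,220 ÷ 50 g/eq = 204.4 eq = 204.4 mol NaHSO₄.
Mass of NaHSO₄: 204.4 × 120.1 = 24,550 g.

24.5 kg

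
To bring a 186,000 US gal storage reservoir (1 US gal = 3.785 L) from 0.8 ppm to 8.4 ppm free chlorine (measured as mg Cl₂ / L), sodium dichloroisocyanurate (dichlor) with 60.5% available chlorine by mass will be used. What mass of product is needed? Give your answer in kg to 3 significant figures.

Volume: 186,000 US gal × 3.785 L/gal = 704,010 L.
Chlorine deficit: 8.4 − 0.8 = 7.6 ppm = 7.6 mg/L as Cl₂.
Cl₂ equivalent needed: 7.6 mg/L × 704,010 L = 5,350,000 mg = 5350 g.
Product at 60.5% available chlorine: 5350 / 0.605 = 8844 g.

8.84 kg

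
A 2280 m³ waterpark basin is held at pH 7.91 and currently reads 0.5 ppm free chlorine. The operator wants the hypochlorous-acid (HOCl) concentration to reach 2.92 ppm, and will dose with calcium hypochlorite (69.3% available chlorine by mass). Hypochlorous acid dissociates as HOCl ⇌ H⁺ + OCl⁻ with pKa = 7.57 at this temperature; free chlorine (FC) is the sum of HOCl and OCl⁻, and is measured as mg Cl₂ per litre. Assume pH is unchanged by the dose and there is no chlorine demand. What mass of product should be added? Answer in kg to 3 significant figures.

29.0 kg

Volume: 2280 m³ = 2,280,000 L.
[OCl⁻]/[HOCl] = 10^(pH − pKa) = 10^(7.91 − 7.57) = 2.188; fraction as HOCl = 1/(1 + 2.188) = 0.3137.
Free chlorine required for 2.92 ppm HOCl: 2.92 / 0.3137 = 9.308 ppm.
FC to add: 9.308 − 0.5 = 8.808 mg/L as Cl₂.
Cl₂ equivalent: 8.808 mg/L × 2,280,000 L = 20,080 g.
Product at 69.3% available Cl: 20,080 / 0.693 = 28,980 g.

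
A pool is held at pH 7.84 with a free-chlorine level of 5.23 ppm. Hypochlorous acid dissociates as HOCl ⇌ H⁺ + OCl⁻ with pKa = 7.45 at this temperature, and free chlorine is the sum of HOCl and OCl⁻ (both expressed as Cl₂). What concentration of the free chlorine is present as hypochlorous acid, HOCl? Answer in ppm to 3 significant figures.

1.51 ppm

[OCl⁻]/[HOCl] = 10^(pH − pKa) = 10^(7.84 − 7.45) = 10^0.39 = 2.455.
Fraction as HOCl = 1 / (1 + 2.455) = 0.2895.
HOCl = 0.2895 × 5.23 ppm = 1.514 ppm.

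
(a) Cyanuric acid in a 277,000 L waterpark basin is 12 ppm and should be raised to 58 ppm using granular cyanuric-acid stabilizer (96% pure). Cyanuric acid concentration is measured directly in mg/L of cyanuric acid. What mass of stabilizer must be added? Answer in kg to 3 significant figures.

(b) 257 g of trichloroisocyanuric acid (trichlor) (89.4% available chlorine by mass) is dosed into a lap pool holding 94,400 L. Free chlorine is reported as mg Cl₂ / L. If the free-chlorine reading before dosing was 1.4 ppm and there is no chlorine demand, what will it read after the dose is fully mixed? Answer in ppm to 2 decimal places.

(a) 13.3 kg; (b) 3.83 ppm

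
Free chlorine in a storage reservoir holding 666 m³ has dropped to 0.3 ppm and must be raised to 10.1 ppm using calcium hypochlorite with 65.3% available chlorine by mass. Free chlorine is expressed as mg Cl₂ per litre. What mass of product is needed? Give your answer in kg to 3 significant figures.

Volume: 666 m³ = 666,000 L.
Chlorine deficit: 10.1 − 0.3 = 9.8 ppm = 9.8 mg/L as Cl₂.
Cl₂ equivalent needed: 9.8 mg/L × 666,000 L = 6,527,000 mg = 6527 g.
Product at 65.3% available chlorine: 6527 / 0.653 = 9995 g.

10.0 kg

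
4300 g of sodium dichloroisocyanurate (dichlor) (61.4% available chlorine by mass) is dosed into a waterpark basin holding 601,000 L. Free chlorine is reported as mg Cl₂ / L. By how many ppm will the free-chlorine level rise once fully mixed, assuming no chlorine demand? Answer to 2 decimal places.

Available chlorine delivered: 4300 g × 0.614 = 2640 g as Cl₂.
Concentration rise: 2640 g / 601,000 L = 4.393 mg/L = 4.39 ppm.

4.39 ppm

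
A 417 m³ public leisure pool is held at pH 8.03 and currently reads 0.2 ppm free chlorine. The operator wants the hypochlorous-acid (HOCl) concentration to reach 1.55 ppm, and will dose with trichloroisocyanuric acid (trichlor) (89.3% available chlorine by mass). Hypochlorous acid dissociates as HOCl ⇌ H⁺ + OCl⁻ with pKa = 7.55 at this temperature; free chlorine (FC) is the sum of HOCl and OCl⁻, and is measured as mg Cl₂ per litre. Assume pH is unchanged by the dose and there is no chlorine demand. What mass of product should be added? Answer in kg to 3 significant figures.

2.82 kg

Volume: 417 m³ = 417,000 L.
[OCl⁻]/[HOCl] = 10^(pH − pKa) = 10^(8.03 − 7.55) = 3.02; fraction as HOCl = 1/(1 + 3.02) = 0.2488.
Free chlorine required for 1.55 ppm HOCl: 1.55 / 0.2488 = 6.231 ppm.
FC to add: 6.231 − 0.2 = 6.031 mg/L as Cl₂.
Cl₂ equivalent: 6.031 mg/L × 417,000 L = 2515 g.
Product at 89.3% available Cl: 2515 / 0.893 = 2816 g.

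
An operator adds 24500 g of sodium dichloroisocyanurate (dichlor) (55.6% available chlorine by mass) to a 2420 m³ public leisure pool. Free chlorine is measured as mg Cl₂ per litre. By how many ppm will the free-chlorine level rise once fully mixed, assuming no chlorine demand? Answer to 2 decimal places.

Volume: 2420 m³ = 2,420,000 L.
Available chlorine delivered: 24,500 g × 0.556 = 13,620 g as Cl₂.
Concentration rise: 13,620 g / 2,420,000 L = 5.629 mg/L = 5.63 ppm.

5.63 ppm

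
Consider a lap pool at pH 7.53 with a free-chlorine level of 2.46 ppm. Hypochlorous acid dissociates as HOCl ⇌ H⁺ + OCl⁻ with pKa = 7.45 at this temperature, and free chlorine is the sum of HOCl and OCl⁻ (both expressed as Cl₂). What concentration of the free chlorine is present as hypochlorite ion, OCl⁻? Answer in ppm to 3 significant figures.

1.34 ppm

[OCl⁻]/[HOCl] = 10^(pH − pKa) = 10^(7.53 − 7.45) = 10^0.08 = 1.202.
Fraction as HOCl = 1 / (1 + 1.202) = 0.4541.
OCl⁻ = (1 − 0.4541) × 2.46 ppm = 1.343 ppm.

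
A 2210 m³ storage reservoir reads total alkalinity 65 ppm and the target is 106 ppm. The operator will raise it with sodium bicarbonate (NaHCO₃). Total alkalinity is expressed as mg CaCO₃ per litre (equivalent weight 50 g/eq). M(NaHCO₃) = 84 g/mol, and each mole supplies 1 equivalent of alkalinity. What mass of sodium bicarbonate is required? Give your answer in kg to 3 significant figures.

Volume: 2210 m³ = 2,210,000 L.
Alkalinity to add: (106 − 65) = 41 mg/L as CaCO₃ × 2,210,000 L = 90,610 g as CaCO₃.
Equivalents: 90,610 g ÷ 50 g/eq = 1812 eq.
NaHCO₃ supplies 1 eq per mole → 1812 mol.
Mass: 1812 mol × 84 g/mol = 152,200 g.

152 kg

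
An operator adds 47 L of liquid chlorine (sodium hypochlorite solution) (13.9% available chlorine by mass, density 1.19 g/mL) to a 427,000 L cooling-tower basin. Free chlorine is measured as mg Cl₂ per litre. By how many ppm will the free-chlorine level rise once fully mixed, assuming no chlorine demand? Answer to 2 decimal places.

Mass of solution: 47 L × 1000 mL/L × 1.19 g/mL = 55,930 g.
Available chlorine delivered: 55,930 g × 0.139 = 7774 g as Cl₂.
Concentration rise: 7774 g / 427,000 L = 18.21 mg/L = 18.21 ppm.

18.21 ppm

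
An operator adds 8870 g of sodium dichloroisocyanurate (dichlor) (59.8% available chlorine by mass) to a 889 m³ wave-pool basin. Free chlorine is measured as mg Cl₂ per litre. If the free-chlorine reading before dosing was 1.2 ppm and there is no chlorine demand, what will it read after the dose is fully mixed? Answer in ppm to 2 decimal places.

7.17 ppm

Volume: 889 m³ = 889,000 L.
Available chlorine delivered: 8870 g × 0.598 = 5304 g as Cl₂.
Concentration rise: 5304 g / 889,000 L = 5.967 mg/L = 5.97 ppm.
Final FC: 1.2 + 5.97 = 7.17 ppm.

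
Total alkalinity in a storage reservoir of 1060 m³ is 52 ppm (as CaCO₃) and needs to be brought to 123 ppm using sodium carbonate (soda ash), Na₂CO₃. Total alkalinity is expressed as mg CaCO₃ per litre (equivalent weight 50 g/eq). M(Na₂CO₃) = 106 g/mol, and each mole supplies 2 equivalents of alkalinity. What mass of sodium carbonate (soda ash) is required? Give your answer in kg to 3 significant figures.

79.8 kg

Volume: 1060 m³ = 1,060,000 L.
Alkalinity to add: (123 − 52) = 71 mg/L as CaCO₃ × 1,060,000 L = 75,260 g as CaCO₃.
Equivalents: 75,260 g ÷ 50 g/eq = 1505 eq.
Each mole of Na₂CO₃ supplies 2 eq, so 1505 / 2 = 752.6 mol.
Mass: 752.6 mol × 106 g/mol = 79,780 g.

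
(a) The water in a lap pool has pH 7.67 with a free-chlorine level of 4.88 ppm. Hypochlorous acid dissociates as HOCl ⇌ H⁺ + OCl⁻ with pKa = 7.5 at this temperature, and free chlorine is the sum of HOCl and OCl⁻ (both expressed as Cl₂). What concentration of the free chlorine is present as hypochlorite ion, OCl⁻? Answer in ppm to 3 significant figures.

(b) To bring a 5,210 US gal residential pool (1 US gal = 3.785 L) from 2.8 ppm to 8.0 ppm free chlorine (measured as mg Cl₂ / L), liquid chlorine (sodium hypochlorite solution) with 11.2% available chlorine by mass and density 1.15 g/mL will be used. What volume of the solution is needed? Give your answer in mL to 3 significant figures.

(a) [OCl⁻]/[HOCl] = 10^(pH − pKa) = 10^(7.67 − 7.5) = 10^0.17 = 1.479.
(a) Fraction as HOCl = 1 / (1 + 1.479) = 0.4034.
(a) OCl⁻ = (1 − 0.4034) × 4.88 ppm = 2.912 ppm.

(b) Volume: 5,210 US gal × 3.785 L/gal = 19,720 L.
(b) Chlorine deficit: 8.0 − 2.8 = 5.2 ppm = 5.2 mg/L as Cl₂.
(b) Cl₂ equivalent needed: 5.2 mg/L × 19,720 L = 102,500 mg = 102.5 g.
(b) Product at 11.2% available chlorine: 102.5 / 0.112 = 915.6 g.
(b) Volume at density 1.15 g/mL: 915.6 g ÷ 1.15 g/mL = 796.1 mL.

(a) 2.91 ppm; (b) 796 mL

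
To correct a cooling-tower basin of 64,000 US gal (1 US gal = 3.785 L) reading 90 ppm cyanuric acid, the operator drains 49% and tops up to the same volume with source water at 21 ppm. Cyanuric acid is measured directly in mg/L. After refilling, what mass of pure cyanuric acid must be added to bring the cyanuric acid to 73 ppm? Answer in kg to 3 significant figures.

4.07 kg

Volume: 64,000 US gal × 3.785 L/gal = 242,240 L.
After draining 49% and refilling: 90 × 0.51 + 21 × 0.49 = 56.19 ppm.
Deficit to target: 73 − 56.19 = 16.81 mg/L.
Mass: 16.81 mg/L × 242,240 L = 4072 g cyanuric acid.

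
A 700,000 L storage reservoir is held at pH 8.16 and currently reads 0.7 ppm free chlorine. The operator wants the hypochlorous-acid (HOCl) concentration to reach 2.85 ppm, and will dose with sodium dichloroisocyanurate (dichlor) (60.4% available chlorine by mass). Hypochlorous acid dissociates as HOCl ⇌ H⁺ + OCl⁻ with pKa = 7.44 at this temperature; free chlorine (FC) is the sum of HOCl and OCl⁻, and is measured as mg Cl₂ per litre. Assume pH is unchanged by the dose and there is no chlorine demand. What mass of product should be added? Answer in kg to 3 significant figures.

[OCl⁻]/[HOCl] = 10^(pH − pKa) = 10^(8.16 − 7.44) = 5.248; fraction as HOCl = 1/(1 + 5.248) = 0.16.
Free chlorine required for 2.85 ppm HOCl: 2.85 / 0.16 = 17.81 ppm.
FC to add: 17.81 − 0.7 = 17.11 mg/L as Cl₂.
Cl₂ equivalent: 17.11 mg/L × 700,000 L = 11,970 g.
Product at 60.4% available Cl: 11,970 / 0.604 = 19,830 g.

19.8 kg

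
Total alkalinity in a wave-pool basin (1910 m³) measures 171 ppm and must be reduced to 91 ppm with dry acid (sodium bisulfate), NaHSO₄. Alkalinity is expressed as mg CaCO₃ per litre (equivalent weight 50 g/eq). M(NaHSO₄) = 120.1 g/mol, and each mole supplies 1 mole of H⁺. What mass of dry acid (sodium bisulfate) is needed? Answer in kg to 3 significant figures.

367 kg

Volume: 1910 m³ = 1,910,000 L.
Alkalinity to neutralize: (171 − 91) = 80 mg/L as CaCO₃ × 1,910,000 L = 152,800 g as CaCO₃.
Equivalents of H⁺ required: 152,800 ÷ 50 g/eq = 3056 eq = 3056 mol NaHSO₄.
Mass of NaHSO₄: 3056 × 120.1 = 367,000 g.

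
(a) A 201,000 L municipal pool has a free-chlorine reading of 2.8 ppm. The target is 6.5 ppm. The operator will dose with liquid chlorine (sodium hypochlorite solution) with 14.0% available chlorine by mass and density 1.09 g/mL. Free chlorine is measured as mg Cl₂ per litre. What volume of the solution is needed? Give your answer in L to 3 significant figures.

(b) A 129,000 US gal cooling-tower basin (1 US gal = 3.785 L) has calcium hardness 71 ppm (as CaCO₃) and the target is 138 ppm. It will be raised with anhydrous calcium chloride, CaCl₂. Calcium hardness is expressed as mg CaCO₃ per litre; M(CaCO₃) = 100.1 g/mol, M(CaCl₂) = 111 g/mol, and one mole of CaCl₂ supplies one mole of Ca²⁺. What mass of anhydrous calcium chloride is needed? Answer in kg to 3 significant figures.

(a) 4.87 L; (b) 36.3 kg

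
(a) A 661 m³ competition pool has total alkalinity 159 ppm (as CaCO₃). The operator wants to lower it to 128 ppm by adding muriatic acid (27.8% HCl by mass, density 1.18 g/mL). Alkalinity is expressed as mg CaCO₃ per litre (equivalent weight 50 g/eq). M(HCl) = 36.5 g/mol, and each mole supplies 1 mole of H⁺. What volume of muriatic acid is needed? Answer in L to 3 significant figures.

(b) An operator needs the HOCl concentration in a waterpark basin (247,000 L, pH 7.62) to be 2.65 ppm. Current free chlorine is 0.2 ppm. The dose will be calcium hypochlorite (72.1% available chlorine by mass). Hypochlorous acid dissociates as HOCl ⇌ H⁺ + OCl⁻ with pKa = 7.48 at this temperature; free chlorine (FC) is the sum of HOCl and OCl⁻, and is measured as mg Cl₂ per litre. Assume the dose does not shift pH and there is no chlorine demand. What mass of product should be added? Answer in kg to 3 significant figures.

(a) Volume: 661 m³ = 661,000 L.
(a) Alkalinity to neutralize: (159 − 128) = 31 mg/L as CaCO₃ × 661,000 L = 20,490 g as CaCO₃.
(a) Equivalents of H⁺ required: 20,490 ÷ 50 g/eq = 409.8 eq = 409.8 mol HCl.
(a) Mass of HCl: 409.8 × 36.5 = 14,960 g.
(a) Mass of 27.8% solution: 14,960 / 0.278 = 53,810 g.
(a) Volume: 53,810 g ÷ 1.18 g/mL = 45,600 mL.

(b) [OCl⁻]/[HOCl] = 10^(pH − pKa) = 10^(7.62 − 7.48) = 1.38; fraction as HOCl = 1/(1 + 1.38) = 0.4201.
(b) Free chlorine required for 2.65 ppm HOCl: 2.65 / 0.4201 = 6.308 ppm.
(b) FC to add: 6.308 − 0.2 = 6.108 mg/L as Cl₂.
(b) Cl₂ equivalent: 6.108 mg/L × 247,000 L = 1509 g.
(b) Product at 72.1% available Cl: 1509 / 0.721 = 2092 g.

(a) 45.6 L; (b) 2.09 kg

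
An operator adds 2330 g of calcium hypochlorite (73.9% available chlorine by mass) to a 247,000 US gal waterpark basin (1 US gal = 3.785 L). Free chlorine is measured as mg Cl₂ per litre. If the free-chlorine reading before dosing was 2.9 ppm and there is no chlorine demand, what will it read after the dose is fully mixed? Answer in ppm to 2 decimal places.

Volume: 247,000 US gal × 3.785 L/gal = 934,895 L.
Available chlorine delivered: 2330 g × 0.739 = 1722 g as Cl₂.
Concentration rise: 1722 g / 934,895 L = 1.842 mg/L = 1.84 ppm.
Final FC: 2.9 + 1.84 = 4.74 ppm.

4.74 ppm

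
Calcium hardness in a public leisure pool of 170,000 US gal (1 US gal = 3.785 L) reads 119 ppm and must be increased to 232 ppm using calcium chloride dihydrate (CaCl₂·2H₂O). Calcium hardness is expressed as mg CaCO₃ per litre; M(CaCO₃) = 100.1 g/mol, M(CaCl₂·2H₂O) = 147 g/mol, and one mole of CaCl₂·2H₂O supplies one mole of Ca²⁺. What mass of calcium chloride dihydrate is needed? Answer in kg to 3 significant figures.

Volume: 170,000 US gal × 3.785 L/gal = 643,450 L.
Hardness to add: (232 − 119) = 113 mg/L as CaCO₃ × 643,450 L = 72,710 g as CaCO₃.
Moles of Ca²⁺ (1 mol Ca²⁺ ≡ 1 mol CaCO₃): 72,710 / 100.1 g/mol = 726.4 mol.
Mass of CaCl₂·2H₂O: 726.4 × 147 = 106,800 g.

107 kg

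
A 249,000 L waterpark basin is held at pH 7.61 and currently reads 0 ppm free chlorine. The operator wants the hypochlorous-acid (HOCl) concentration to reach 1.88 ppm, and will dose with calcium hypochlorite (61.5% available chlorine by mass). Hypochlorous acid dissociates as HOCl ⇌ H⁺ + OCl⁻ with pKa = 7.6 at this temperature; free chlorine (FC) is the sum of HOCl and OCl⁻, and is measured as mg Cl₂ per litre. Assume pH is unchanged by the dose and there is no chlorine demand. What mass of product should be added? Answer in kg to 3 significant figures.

1.54 kg

[OCl⁻]/[HOCl] = 10^(pH − pKa) = 10^(7.61 − 7.6) = 1.023; fraction as HOCl = 1/(1 + 1.023) = 0.4942.
Free chlorine required for 1.88 ppm HOCl: 1.88 / 0.4942 = 3.804 ppm.
FC to add: 3.804 − 0 = 3.804 mg/L as Cl₂.
Cl₂ equivalent: 3.804 mg/L × 249,000 L = 947.1 g.
Product at 61.5% available Cl: 947.1 / 0.615 = 1540 g.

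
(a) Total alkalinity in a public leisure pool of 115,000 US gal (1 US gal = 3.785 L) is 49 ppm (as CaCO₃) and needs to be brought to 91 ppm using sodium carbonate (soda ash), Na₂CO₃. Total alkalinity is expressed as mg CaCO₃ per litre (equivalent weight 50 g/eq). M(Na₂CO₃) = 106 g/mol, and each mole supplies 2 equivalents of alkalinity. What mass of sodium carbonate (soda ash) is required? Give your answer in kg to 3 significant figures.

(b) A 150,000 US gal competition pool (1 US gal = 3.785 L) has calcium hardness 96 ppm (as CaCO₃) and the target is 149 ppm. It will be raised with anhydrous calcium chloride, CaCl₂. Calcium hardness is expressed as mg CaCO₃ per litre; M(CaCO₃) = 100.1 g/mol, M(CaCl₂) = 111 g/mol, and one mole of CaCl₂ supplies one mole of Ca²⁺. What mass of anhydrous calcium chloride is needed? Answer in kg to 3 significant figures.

(a) Volume: 115,000 US gal × 3.785 L/gal = 435,275 L.
(a) Alkalinity to add: (91 − 49) = 42 mg/L as CaCO₃ × 435,275 L = 18,280 g as CaCO₃.
(a) Equivalents: 18,280 g ÷ 50 g/eq = 365.6 eq.
(a) Each mole of Na₂CO₃ supplies 2 eq, so 365.6 / 2 = 182.8 mol.
(a) Mass: 182.8 mol × 106 g/mol = 19,380 g.

(b) Volume: 150,000 US gal × 3.785 L/gal = 567,750 L.
(b) Hardness to add: (149 − 96) = 53 mg/L as CaCO₃ × 567,750 L = 30,090 g as CaCO₃.
(b) Moles of Ca²⁺ (1 mol Ca²⁺ ≡ 1 mol CaCO₃): 30,090 / 100.1 g/mol = 300.6 mol.
(b) Mass of CaCl₂: 300.6 × 111 = 33,370 g.

(a) 19.4 kg; (b) 33.4 kg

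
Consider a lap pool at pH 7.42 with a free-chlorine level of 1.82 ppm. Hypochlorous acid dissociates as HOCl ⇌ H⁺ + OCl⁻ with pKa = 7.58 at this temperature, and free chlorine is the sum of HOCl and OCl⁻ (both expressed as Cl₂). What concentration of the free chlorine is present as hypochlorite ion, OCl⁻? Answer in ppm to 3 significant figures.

[OCl⁻]/[HOCl] = 10^(pH − pKa) = 10^(7.42 − 7.58) = 10^-0.16 = 0.6918.
Fraction as HOCl = 1 / (1 + 0.6918) = 0.5911.
OCl⁻ = (1 − 0.5911) × 1.82 ppm = 0.7442 ppm.

0.744 ppm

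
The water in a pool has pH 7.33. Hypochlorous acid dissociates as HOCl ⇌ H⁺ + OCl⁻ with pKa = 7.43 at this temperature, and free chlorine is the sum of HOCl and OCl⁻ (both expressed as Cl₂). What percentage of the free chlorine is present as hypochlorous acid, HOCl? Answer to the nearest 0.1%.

[OCl⁻]/[HOCl] = 10^(pH − pKa) = 10^(7.33 − 7.43) = 10^-0.10 = 0.7943.
Fraction as HOCl = 1 / (1 + 0.7943) = 0.5573.

55.7%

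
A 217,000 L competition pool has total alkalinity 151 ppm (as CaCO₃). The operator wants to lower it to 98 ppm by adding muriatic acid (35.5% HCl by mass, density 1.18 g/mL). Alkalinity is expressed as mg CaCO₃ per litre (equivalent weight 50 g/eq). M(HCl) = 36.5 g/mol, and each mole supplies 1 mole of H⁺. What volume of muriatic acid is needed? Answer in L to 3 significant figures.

Alkalinity to neutralize: (151 − 98) = 53 mg/L as CaCO₃ × 217,000 L = 11,500 g as CaCO₃.
Equivalents of H⁺ required: 11,500 ÷ 50 g/eq = 230 eq = 230 mol HCl.
Mass of HCl: 230 × 36.5 = 8396 g.
Mass of 35.5% solution: 8396 / 0.355 = 23,650 g.
Volume: 23,650 g ÷ 1.18 g/mL = 20,040 mL.

20.0 L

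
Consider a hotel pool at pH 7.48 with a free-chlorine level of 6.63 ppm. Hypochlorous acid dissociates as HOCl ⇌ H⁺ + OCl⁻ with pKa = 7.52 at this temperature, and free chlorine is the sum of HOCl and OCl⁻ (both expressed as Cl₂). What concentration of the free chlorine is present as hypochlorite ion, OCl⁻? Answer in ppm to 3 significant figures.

[OCl⁻]/[HOCl] = 10^(pH − pKa) = 10^(7.48 − 7.52) = 10^-0.04 = 0.912.
Fraction as HOCl = 1 / (1 + 0.912) = 0.523.
OCl⁻ = (1 − 0.523) × 6.63 ppm = 3.162 ppm.

3.16 ppm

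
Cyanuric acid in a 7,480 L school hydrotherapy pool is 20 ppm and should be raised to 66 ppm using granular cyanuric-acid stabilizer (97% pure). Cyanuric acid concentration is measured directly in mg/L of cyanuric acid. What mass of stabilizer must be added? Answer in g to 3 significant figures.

355 g

CYA to add: (66 − 20) = 46 mg/L × 7,480 L = 344.1 g cyanuric acid.
At 97% purity: 344.1 / 0.97 = 354.7 g product.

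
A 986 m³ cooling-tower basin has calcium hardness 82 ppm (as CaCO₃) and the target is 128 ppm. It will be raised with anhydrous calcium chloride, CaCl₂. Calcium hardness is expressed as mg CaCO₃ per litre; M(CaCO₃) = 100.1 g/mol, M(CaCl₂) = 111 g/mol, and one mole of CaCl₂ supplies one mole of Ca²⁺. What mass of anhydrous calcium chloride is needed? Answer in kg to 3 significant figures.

50.3 kg

Volume: 986 m³ = 986,000 L.
Hardness to add: (128 − 82) = 46 mg/L as CaCO₃ × 986,000 L = 45,360 g as CaCO₃.
Moles of Ca²⁺ (1 mol Ca²⁺ ≡ 1 mol CaCO₃): 45,360 / 100.1 g/mol = 453.1 mol.
Mass of CaCl₂: 453.1 × 111 = 50,290 g.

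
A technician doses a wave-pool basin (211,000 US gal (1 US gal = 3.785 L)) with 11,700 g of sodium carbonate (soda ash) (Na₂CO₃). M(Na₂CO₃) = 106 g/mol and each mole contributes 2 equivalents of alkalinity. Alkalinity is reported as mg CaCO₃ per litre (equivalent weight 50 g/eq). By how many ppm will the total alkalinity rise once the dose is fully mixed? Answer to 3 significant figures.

Volume: 211,000 US gal × 3.785 L/gal = 798,635 L.
Moles of Na₂CO₃: 11,700 g ÷ 106 g/mol = 110.4 mol → 220.8 eq of alkalinity.
As CaCO₃: 220.8 eq × 50 g/eq = 11,040 g.
Rise: 11,040 g / 798,635 L × 1000 = 13.82 mg/L.

13.8 ppm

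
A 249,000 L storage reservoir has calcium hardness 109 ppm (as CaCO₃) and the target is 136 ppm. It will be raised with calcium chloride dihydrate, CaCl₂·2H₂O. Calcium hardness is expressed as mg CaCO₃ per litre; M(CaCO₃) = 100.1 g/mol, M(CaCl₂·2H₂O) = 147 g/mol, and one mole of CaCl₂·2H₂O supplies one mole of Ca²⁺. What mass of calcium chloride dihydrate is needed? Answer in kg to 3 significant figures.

9.87 kg

Hardness to add: (136 − 109) = 27 mg/L as CaCO₃ × 249,000 L = 6723 g as CaCO₃.
Moles of Ca²⁺ (1 mol Ca²⁺ ≡ 1 mol CaCO₃): 6723 / 100.1 g/mol = 67.16 mol.
Mass of CaCl₂·2H₂O: 67.16 × 147 = 9873 g.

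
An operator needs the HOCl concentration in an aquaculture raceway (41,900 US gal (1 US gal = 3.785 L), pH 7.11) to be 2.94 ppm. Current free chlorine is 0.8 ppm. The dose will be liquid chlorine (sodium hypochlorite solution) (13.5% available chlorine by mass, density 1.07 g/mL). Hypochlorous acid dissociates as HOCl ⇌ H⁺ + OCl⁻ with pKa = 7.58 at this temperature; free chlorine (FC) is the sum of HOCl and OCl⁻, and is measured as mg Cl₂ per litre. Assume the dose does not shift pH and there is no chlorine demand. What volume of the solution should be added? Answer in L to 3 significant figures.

Volume: 41,900 US gal × 3.785 L/gal = 158,592 L.
[OCl⁻]/[HOCl] = 10^(pH − pKa) = 10^(7.11 − 7.58) = 0.3388; fraction as HOCl = 1/(1 + 0.3388) = 0.7469.
Free chlorine required for 2.94 ppm HOCl: 2.94 / 0.7469 = 3.936 ppm.
FC to add: 3.936 − 0.8 = 3.136 mg/L as Cl₂.
Cl₂ equivalent: 3.136 mg/L × 158,592 L = 497.4 g.
Product at 13.5% available Cl: 497.4 / 0.135 = 3684 g.
Volume: 3684 g ÷ 1.07 g/mL = 3443 mL.

3.44 L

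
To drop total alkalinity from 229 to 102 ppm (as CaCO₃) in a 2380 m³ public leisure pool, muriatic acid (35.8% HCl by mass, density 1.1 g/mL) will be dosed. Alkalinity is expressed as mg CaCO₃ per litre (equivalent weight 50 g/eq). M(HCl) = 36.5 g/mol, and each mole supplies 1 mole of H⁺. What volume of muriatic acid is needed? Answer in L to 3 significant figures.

Volume: 2380 m³ = 2,380,000 L.
Alkalinity to neutralize: (229 − 102) = 127 mg/L as CaCO₃ × 2,380,000 L = 302,300 g as CaCO₃.
Equivalents of H⁺ required: 302,300 ÷ 50 g/eq = 6045 eq = 6045 mol HCl.
Mass of HCl: 6045 × 36.5 = 220,600 g.
Mass of 35.8% solution: 220,600 / 0.358 = 616,300 g.
Volume: 616,300 g ÷ 1.1 g/mL = 560,300 mL.

560 L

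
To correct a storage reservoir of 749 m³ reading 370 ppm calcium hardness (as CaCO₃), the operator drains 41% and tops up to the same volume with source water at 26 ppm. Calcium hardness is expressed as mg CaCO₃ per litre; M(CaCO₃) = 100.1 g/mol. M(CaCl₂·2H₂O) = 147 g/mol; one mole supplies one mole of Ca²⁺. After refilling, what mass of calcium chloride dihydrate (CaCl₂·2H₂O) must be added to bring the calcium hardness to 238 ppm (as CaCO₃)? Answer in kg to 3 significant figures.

9.94 kg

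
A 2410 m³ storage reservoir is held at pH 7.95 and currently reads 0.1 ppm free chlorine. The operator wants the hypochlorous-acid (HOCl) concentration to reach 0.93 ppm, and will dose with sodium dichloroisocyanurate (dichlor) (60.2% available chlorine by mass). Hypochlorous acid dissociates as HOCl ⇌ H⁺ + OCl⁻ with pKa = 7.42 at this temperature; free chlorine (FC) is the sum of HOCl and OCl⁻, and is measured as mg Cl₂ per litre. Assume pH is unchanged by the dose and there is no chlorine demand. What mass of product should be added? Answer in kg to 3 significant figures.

Volume: 2410 m³ = 2,410,000 L.
[OCl⁻]/[HOCl] = 10^(pH − pKa) = 10^(7.95 − 7.42) = 3.388; fraction as HOCl = 1/(1 + 3.388) = 0.2279.
Free chlorine required for 0.93 ppm HOCl: 0.93 / 0.2279 = 4.081 ppm.
FC to add: 4.081 − 0.1 = 3.981 mg/L as Cl₂.
Cl₂ equivalent: 3.981 mg/L × 2,410,000 L = 9595 g.
Product at 60.2% available Cl: 9595 / 0.602 = 15,940 g.

15.9 kg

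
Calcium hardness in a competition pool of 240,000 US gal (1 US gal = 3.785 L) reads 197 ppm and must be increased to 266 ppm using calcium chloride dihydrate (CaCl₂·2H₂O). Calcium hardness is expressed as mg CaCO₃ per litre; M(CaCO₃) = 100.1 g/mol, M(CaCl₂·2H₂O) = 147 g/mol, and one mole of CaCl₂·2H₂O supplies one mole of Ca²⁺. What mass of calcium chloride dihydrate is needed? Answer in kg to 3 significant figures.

Volume: 240,000 US gal × 3.785 L/gal = 908,400 L.
Hardness to add: (266 − 197) = 69 mg/L as CaCO₃ × 908,400 L = 62,680 g as CaCO₃.
Moles of Ca²⁺ (1 mol Ca²⁺ ≡ 1 mol CaCO₃): 62,680 / 100.1 g/mol = 626.2 mol.
Mass of CaCl₂·2H₂O: 626.2 × 147 = 92,050 g.

92.0 kg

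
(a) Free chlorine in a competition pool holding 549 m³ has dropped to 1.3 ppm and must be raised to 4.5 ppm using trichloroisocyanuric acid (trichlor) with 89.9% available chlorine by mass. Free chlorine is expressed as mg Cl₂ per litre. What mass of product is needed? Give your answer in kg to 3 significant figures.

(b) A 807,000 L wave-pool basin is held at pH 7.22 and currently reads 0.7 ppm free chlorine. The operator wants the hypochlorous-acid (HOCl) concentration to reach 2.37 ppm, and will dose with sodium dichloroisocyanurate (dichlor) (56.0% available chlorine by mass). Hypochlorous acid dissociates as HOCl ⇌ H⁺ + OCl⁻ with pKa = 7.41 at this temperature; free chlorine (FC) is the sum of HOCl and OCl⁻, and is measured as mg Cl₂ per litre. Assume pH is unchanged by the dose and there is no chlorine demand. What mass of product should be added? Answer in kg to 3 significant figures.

(a) Volume: 549 m³ = 549,000 L.
(a) Chlorine deficit: 4.5 − 1.3 = 3.2 ppm = 3.2 mg/L as Cl₂.
(a) Cl₂ equivalent needed: 3.2 mg/L × 549,000 L = 1,757,000 mg = 1757 g.
(a) Product at 89.9% available chlorine: 1757 / 0.899 = 1954 g.

(b) [OCl⁻]/[HOCl] = 10^(pH − pKa) = 10^(7.22 − 7.41) = 0.6457; fraction as HOCl = 1/(1 + 0.6457) = 0.6077.
(b) Free chlorine required for 2.37 ppm HOCl: 2.37 / 0.6077 = 3.9 ppm.
(b) FC to add: 3.9 − 0.7 = 3.2 mg/L as Cl₂.
(b) Cl₂ equivalent: 3.2 mg/L × 807,000 L = 2583 g.
(b) Product at 56.0% available Cl: 2583 / 0.56 = 4612 g.

(a) 1.95 kg; (b) 4.61 kg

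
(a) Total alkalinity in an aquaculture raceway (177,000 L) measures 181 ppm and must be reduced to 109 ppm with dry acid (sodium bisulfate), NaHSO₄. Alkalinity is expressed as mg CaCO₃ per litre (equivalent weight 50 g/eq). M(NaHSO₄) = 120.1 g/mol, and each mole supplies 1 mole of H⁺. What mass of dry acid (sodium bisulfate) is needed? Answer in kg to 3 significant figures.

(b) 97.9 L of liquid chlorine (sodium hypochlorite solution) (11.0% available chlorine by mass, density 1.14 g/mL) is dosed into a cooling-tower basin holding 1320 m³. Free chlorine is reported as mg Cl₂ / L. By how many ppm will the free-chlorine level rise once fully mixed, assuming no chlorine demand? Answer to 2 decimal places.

(a) Alkalinity to neutralize: (181 − 109) = 72 mg/L as CaCO₃ × 177,000 L = 12,740 g as CaCO₃.
(a) Equivalents of H⁺ required: 12,740 ÷ 50 g/eq = 254.9 eq = 254.9 mol NaHSO₄.
(a) Mass of NaHSO₄: 254.9 × 120.1 = 30,610 g.

(b) Volume: 1320 m³ = 1,320,000 L.
(b) Mass of solution: 97.9 L × 1000 mL/L × 1.14 g/mL = 111,600 g.
(b) Available chlorine delivered: 111,600 g × 0.11 = 12,280 g as Cl₂.
(b) Concentration rise: 12,280 g / 1,320,000 L = 9.3 mg/L = 9.30 ppm.

(a) 30.6 kg; (b) 9.30 ppm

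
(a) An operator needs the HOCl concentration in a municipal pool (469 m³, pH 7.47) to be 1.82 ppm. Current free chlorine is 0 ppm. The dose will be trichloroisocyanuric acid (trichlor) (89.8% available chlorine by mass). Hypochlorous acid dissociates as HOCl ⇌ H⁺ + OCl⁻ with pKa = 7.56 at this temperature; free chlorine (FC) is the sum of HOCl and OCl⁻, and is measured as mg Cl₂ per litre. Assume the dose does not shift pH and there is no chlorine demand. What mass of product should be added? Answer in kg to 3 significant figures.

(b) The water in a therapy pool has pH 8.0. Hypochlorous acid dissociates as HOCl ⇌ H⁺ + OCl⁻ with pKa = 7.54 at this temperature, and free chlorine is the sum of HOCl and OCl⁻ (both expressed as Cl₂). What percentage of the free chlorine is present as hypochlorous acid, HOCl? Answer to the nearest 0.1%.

(a) 1.72 kg; (b) 25.7%

(a) Volume: 469 m³ = 469,000 L.
(a) [OCl⁻]/[HOCl] = 10^(pH − pKa) = 10^(7.47 − 7.56) = 0.8128; fraction as HOCl = 1/(1 + 0.8128) = 0.5516.
(a) Free chlorine required for 1.82 ppm HOCl: 1.82 / 0.5516 = 3.299 ppm.
(a) FC to add: 3.299 − 0 = 3.299 mg/L as Cl₂.
(a) Cl₂ equivalent: 3.299 mg/L × 469,000 L = 1547 g.
(a) Product at 89.8% available Cl: 1547 / 0.898 = 1723 g.

(b) [OCl⁻]/[HOCl] = 10^(pH − pKa) = 10^(8.0 − 7.54) = 10^0.46 = 2.884.
(b) Fraction as HOCl = 1 / (1 + 2.884) = 0.2575.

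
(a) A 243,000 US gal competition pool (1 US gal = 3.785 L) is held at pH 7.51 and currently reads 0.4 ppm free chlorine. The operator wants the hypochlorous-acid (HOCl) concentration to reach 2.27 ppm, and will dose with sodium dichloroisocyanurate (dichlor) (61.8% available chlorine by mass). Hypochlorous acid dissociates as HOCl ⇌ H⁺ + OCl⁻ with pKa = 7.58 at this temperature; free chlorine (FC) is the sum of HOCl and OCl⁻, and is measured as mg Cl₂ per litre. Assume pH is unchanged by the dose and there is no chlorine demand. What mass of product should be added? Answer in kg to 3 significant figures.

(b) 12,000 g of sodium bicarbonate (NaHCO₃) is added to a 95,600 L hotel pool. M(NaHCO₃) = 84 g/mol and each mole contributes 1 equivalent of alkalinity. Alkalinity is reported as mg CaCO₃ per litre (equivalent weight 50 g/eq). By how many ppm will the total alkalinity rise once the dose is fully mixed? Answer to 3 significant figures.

(a) 5.66 kg; (b) 74.7 ppm

(a) Volume: 243,000 US gal × 3.785 L/gal = 919,755 L.
(a) [OCl⁻]/[HOCl] = 10^(pH − pKa) = 10^(7.51 − 7.58) = 0.8511; fraction as HOCl = 1/(1 + 0.8511) = 0.5402.
(a) Free chlorine required for 2.27 ppm HOCl: 2.27 / 0.5402 = 4.202 ppm.
(a) FC to add: 4.202 − 0.4 = 3.802 mg/L as Cl₂.
(a) Cl₂ equivalent: 3.802 mg/L × 919,755 L = 3497 g.
(a) Product at 61.8% available Cl: 3497 / 0.618 = 5659 g.

(b) Moles of NaHCO₃: 12,000 g ÷ 84 g/mol = 142.9 mol → 142.9 eq of alkalinity.
(b) As CaCO₃: 142.9 eq × 50 g/eq = 7143 g.
(b) Rise: 7143 g / 95,600 L × 1000 = 74.72 mg/L.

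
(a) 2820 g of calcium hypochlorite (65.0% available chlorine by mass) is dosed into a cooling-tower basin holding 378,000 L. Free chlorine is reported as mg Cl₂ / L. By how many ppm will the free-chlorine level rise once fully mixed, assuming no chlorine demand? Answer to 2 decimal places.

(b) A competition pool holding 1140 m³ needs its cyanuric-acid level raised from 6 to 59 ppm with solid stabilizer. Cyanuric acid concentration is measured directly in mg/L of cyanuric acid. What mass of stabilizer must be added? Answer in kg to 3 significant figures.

(a) Available chlorine delivered: 2820 g × 0.65 = 1833 g as Cl₂.
(a) Concentration rise: 1833 g / 378,000 L = 4.849 mg/L = 4.85 ppm.

(b) Volume: 1140 m³ = 1,140,000 L.
(b) CYA to add: (59 − 6) = 53 mg/L × 1,140,000 L = 60,420 g cyanuric acid.

(a) 4.85 ppm; (b) 60.4 kg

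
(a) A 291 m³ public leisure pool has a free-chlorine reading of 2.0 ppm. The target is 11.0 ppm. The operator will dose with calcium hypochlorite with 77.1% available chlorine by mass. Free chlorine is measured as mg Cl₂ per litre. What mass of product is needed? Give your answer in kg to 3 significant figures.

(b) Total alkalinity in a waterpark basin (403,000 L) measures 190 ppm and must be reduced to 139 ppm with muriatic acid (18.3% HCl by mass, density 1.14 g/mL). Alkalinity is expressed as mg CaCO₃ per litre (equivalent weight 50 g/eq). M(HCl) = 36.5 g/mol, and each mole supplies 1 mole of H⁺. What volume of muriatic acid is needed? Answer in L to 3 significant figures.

(a) Volume: 291 m³ = 291,000 L.
(a) Chlorine deficit: 11.0 − 2.0 = 9 ppm = 9 mg/L as Cl₂.
(a) Cl₂ equivalent needed: 9 mg/L × 291,000 L = 2,619,000 mg = 2619 g.
(a) Product at 77.1% available chlorine: 2619 / 0.771 = 3397 g.

(b) Alkalinity to neutralize: (190 − 139) = 51 mg/L as CaCO₃ × 403,000 L = 20,550 g as CaCO₃.
(b) Equivalents of H⁺ required: 20,550 ÷ 50 g/eq = 411.1 eq = 411.1 mol HCl.
(b) Mass of HCl: 411.1 × 36.5 = 15,000 g.
(b) Mass of 18.3% solution: 15,000 / 0.183 = 81,990 g.
(b) Volume: 81,990 g ÷ 1.14 g/mL = 71,920 mL.

(a) 3.40 kg; (b) 71.9 L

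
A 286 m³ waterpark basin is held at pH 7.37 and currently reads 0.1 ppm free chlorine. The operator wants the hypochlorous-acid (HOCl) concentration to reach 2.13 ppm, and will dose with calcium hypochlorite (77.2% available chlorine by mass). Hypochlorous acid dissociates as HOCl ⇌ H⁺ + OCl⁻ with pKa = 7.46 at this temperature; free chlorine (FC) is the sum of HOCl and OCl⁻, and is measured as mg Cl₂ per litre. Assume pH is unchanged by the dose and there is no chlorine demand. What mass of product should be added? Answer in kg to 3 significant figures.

1.39 kg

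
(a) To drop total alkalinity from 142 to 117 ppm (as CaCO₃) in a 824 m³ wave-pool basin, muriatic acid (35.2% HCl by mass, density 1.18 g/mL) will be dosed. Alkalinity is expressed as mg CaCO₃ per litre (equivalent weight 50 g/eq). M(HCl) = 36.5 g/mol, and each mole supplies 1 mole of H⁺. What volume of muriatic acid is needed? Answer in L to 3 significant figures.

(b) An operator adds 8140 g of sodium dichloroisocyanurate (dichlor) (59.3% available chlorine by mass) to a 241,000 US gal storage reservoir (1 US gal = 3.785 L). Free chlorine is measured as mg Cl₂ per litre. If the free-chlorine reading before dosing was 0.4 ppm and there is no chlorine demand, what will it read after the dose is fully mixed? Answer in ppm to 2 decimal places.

(a) 36.2 L; (b) 5.69 ppm

(a) Volume: 824 m³ = 824,000 L.
(a) Alkalinity to neutralize: (142 − 117) = 25 mg/L as CaCO₃ × 824,000 L = 20,600 g as CaCO₃.
(a) Equivalents of H⁺ required: 20,600 ÷ 50 g/eq = 412 eq = 412 mol HCl.
(a) Mass of HCl: 412 × 36.5 = 15,040 g.
(a) Mass of 35.2% solution: 15,040 / 0.352 = 42,720 g.
(a) Volume: 42,720 g ÷ 1.18 g/mL = 36,200 mL.

(b) Volume: 241,000 US gal × 3.785 L/gal = 912,185 L.
(b) Available chlorine delivered: 8140 g × 0.593 = 4827 g as Cl₂.
(b) Concentration rise: 4827 g / 912,185 L = 5.292 mg/L = 5.29 ppm.
(b) Final FC: 0.4 + 5.29 = 5.69 ppm.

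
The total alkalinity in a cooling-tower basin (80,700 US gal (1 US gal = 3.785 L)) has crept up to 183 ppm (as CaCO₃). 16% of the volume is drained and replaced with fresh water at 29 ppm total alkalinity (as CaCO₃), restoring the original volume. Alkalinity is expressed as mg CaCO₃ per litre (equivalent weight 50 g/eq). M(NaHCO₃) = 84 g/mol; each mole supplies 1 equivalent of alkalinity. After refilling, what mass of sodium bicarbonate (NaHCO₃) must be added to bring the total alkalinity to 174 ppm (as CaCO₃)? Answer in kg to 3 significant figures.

Volume: 80,700 US gal × 3.785 L/gal = 305,450 L.
After draining 16% and refilling: 183 × 0.84 + 29 × 0.16 = 158.36 ppm.
Deficit to target: 174 − 158.36 = 15.64 mg/L.
As CaCO₃: 15.64 mg/L × 305,450 L = 4777 g; ÷ 50 g/eq ÷ 1 = 95.54 mol NaHCO₃.
Mass: 95.54 × 84 = 8026 g.

8.03 kg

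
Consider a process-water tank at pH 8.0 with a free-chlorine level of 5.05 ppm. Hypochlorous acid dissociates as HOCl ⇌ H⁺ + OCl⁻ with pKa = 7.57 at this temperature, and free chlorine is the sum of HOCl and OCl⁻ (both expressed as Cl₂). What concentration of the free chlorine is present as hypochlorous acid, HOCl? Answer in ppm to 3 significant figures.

1.37 ppm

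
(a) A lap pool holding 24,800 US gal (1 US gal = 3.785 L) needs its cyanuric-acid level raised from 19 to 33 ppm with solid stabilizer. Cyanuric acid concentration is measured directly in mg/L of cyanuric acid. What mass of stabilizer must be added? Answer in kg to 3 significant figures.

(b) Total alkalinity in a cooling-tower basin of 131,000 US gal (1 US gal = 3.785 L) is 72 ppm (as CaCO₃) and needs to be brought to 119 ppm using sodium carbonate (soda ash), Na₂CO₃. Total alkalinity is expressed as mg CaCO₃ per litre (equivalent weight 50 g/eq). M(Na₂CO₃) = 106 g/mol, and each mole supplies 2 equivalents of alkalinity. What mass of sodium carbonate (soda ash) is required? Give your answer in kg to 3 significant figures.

(a) Volume: 24,800 US gal × 3.785 L/gal = 93,868 L.
(a) CYA to add: (33 − 19) = 14 mg/L × 93,868 L = 1314 g cyanuric acid.

(b) Volume: 131,000 US gal × 3.785 L/gal = 495,835 L.
(b) Alkalinity to add: (119 − 72) = 47 mg/L as CaCO₃ × 495,835 L = 23,300 g as CaCO₃.
(b) Equivalents: 23,300 g ÷ 50 g/eq = 466.1 eq.
(b) Each mole of Na₂CO₃ supplies 2 eq, so 466.1 / 2 = 233 mol.
(b) Mass: 233 mol × 106 g/mol = 24,700 g.

(a) 1.31 kg; (b) 24.7 kg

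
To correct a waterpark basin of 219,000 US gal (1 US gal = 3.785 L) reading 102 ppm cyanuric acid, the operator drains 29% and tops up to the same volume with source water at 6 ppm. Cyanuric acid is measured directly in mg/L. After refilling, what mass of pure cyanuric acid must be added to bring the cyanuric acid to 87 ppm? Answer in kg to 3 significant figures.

Volume: 219,000 US gal × 3.785 L/gal = 828,915 L.
After draining 29% and refilling: 102 × 0.71 + 6 × 0.29 = 74.16 ppm.
Deficit to target: 87 − 74.16 = 12.84 mg/L.
Mass: 12.84 mg/L × 828,915 L = 10,640 g cyanuric acid.

10.6 kg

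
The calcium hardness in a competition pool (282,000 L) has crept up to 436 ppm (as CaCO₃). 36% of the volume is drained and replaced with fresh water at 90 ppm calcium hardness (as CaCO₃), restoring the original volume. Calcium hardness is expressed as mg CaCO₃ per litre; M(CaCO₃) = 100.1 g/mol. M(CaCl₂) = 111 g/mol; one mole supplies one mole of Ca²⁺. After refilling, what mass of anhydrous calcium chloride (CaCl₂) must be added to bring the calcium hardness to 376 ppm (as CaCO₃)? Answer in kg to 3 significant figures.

20.2 kg

After draining 36% and refilling: 436 × 0.64 + 90 × 0.36 = 311.44 ppm.
Deficit to target: 376 − 311.44 = 64.56 mg/L.
As CaCO₃: 64.56 mg/L × 282,000 L = 18,210 g; ÷ 100.1 = 181.9 mol Ca²⁺.
Mass: 181.9 × 111 = 20,190 g.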